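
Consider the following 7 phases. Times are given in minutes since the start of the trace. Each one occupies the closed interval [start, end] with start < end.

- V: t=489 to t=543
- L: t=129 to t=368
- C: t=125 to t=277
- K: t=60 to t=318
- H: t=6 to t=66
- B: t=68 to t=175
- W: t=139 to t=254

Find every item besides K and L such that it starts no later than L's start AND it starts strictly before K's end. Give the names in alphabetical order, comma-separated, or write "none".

B, C, H

Conditions: its start is no later than L's start (X.start <= t=129) AND its start is strictly before K's end (X.start < t=318).
B: start t=68 <= t=129? ✓; start t=68 < t=318? ✓ → yes.
C: start t=125 <= t=129? ✓; start t=125 < t=318? ✓ → yes.
H: start t=6 <= t=129? ✓; start t=6 < t=318? ✓ → yes.
V: start t=489 <= t=129? ✗; start t=489 < t=318? ✗ → no.
W: start t=139 <= t=129? ✗; start t=139 < t=318? ✓ → no.
Result: B, C, H.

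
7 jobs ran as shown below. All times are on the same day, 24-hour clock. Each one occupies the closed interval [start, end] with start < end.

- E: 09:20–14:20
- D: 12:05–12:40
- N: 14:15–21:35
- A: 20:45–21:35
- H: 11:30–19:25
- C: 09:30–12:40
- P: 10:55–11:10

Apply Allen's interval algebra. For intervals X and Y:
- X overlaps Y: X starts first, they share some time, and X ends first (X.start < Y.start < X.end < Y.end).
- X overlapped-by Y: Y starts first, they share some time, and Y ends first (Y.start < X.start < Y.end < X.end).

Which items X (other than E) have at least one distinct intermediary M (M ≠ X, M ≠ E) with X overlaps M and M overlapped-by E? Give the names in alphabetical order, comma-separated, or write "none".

Target E = [09:20, 14:20].
Intermediaries M with M overlapped-by E: H, N.
Via H — items with X overlaps H: C.
Via N — items with X overlaps N: H.
Union: C, H.

C, H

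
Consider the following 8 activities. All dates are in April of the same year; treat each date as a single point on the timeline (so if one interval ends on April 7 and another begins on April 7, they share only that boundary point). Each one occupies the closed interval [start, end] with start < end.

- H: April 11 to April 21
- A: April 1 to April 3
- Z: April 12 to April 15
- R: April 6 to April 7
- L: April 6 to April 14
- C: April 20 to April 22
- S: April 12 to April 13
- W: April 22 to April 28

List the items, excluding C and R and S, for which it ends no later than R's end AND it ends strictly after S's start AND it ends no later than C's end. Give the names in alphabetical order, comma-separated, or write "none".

Conditions: its end is no later than R's end (X.end <= April 7) AND its end is strictly after S's start (X.end > April 12) AND its end is no later than C's end (X.end <= April 22).
A: end April 3 <= April 7? ✓; end April 3 > April 12? ✗; end April 3 <= April 22? ✓ → no.
H: end April 21 <= April 7? ✗; end April 21 > April 12? ✓; end April 21 <= April 22? ✓ → no.
L: end April 14 <= April 7? ✗; end April 14 > April 12? ✓; end April 14 <= April 22? ✓ → no.
W: end April 28 <= April 7? ✗; end April 28 > April 12? ✓; end April 28 <= April 22? ✗ → no.
Z: end April 15 <= April 7? ✗; end April 15 > April 12? ✓; end April 15 <= April 22? ✓ → no.
Result: none.

none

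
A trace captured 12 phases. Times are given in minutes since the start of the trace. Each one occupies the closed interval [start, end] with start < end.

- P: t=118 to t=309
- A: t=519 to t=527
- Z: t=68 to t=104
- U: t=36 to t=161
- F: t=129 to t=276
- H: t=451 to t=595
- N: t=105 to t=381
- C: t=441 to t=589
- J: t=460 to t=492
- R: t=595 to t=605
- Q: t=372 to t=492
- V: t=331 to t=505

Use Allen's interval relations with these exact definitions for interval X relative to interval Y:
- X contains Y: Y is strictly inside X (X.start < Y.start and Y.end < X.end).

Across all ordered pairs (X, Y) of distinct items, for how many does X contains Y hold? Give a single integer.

Checking all 132 ordered pairs for relation 'contains'; matching pairs in alphabetical order:
(C, A): C contains A ✓
(C, J): C contains J ✓
(H, A): H contains A ✓
(H, J): H contains J ✓
(N, F): N contains F ✓
(N, P): N contains P ✓
(P, F): P contains F ✓
(U, Z): U contains Z ✓
(V, J): V contains J ✓
(V, Q): V contains Q ✓
Count: 10.

10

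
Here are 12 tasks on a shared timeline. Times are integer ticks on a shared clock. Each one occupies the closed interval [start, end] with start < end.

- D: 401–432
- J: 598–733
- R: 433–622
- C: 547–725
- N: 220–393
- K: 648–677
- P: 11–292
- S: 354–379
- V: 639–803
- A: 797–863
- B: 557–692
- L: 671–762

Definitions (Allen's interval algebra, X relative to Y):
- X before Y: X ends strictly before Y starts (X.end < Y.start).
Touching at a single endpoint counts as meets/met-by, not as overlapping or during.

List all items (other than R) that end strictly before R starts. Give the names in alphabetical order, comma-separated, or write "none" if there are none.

Target R = [433, 622].
A [797, 863] → after → no.
B [557, 692] → overlapped-by → no.
C [547, 725] → overlapped-by → no.
D [401, 432] → before → yes.
J [598, 733] → overlapped-by → no.
K [648, 677] → after → no.
L [671, 762] → after → no.
N [220, 393] → before → yes.
P [11, 292] → before → yes.
S [354, 379] → before → yes.
V [639, 803] → after → no.
Result: D, N, P, S.

D, N, P, S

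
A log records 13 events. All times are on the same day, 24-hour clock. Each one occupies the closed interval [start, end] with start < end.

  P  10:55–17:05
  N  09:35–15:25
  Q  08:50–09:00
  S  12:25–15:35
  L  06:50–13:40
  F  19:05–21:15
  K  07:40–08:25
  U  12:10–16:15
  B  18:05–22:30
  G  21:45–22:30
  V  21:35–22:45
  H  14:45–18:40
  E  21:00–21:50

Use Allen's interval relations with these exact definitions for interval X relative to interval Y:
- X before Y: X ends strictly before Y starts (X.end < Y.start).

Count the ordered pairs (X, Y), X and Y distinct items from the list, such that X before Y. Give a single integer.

Checking all 156 ordered pairs for relation 'before'; matching pairs in alphabetical order:
(F, G): F before G ✓
(F, V): F before V ✓
(H, E): H before E ✓
(H, F): H before F ✓
(H, G): H before G ✓
(H, V): H before V ✓
(K, B): K before B ✓
(K, E): K before E ✓
(K, F): K before F ✓
(K, G): K before G ✓
(K, H): K before H ✓
(K, N): K before N ✓
(K, P): K before P ✓
(K, Q): K before Q ✓
(K, S): K before S ✓
(K, U): K before U ✓
(K, V): K before V ✓
(L, B): L before B ✓
(L, E): L before E ✓
(L, F): L before F ✓
(L, G): L before G ✓
(L, H): L before H ✓
(L, V): L before V ✓
(N, B): N before B ✓
... plus 29 further pairs not listed.
Count: 53.

53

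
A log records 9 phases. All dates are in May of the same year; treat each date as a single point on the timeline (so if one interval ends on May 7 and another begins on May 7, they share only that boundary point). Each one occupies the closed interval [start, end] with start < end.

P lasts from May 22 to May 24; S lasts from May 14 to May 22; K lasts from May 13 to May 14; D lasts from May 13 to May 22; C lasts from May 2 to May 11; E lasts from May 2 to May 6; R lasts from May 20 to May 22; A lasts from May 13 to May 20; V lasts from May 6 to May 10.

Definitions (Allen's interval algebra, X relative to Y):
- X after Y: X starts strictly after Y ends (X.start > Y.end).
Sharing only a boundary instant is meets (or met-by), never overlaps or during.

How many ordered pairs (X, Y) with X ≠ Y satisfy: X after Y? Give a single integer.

Checking all 72 ordered pairs for relation 'after'; matching pairs in alphabetical order:
(A, C): A after C ✓
(A, E): A after E ✓
(A, V): A after V ✓
(D, C): D after C ✓
(D, E): D after E ✓
(D, V): D after V ✓
(K, C): K after C ✓
(K, E): K after E ✓
(K, V): K after V ✓
(P, A): P after A ✓
(P, C): P after C ✓
(P, E): P after E ✓
(P, K): P after K ✓
(P, V): P after V ✓
(R, C): R after C ✓
(R, E): R after E ✓
(R, K): R after K ✓
(R, V): R after V ✓
(S, C): S after C ✓
(S, E): S after E ✓
(S, V): S after V ✓
Count: 21.

21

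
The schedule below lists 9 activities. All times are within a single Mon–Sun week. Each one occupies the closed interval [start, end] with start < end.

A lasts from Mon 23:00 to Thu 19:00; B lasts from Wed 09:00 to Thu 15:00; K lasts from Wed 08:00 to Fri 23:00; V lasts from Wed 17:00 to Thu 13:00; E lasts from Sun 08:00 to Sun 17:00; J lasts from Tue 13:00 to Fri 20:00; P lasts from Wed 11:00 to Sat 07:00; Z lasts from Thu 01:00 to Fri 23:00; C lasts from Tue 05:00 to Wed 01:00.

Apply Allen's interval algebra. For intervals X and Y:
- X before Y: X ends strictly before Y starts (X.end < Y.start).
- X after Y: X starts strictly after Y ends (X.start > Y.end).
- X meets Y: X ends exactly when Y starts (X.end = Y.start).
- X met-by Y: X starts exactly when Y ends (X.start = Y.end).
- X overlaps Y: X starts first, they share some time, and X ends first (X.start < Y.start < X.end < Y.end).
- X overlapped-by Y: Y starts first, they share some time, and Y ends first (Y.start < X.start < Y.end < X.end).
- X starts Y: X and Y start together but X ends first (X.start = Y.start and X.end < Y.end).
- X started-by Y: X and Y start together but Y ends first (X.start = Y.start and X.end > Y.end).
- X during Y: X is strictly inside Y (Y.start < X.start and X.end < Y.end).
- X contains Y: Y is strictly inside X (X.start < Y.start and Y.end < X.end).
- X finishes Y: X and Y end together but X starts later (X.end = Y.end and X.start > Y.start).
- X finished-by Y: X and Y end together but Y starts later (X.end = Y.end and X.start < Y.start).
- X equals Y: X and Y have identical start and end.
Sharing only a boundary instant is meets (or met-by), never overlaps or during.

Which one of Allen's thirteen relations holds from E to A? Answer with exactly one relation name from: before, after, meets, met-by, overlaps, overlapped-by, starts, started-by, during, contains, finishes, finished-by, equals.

after

E = [Sun 08:00, Sun 17:00]; A = [Mon 23:00, Thu 19:00].
Compare endpoints: E.start > A.start, E.start > A.end, E.end > A.start, E.end > A.end.
That pattern is 'after'.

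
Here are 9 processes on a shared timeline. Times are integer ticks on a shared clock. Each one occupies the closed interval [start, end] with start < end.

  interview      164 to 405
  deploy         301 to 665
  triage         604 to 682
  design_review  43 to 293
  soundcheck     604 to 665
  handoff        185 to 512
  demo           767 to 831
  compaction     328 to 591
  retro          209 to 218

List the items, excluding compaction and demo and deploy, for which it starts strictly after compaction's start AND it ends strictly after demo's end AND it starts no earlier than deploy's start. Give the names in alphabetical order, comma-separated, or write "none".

Conditions: its start is strictly after compaction's start (X.start > 328) AND its end is strictly after demo's end (X.end > 831) AND its start is no earlier than deploy's start (X.start >= 301).
design_review: start 43 > 328? ✗; end 293 > 831? ✗; start 43 >= 301? ✗ → no.
handoff: start 185 > 328? ✗; end 512 > 831? ✗; start 185 >= 301? ✗ → no.
interview: start 164 > 328? ✗; end 405 > 831? ✗; start 164 >= 301? ✗ → no.
retro: start 209 > 328? ✗; end 218 > 831? ✗; start 209 >= 301? ✗ → no.
soundcheck: start 604 > 328? ✓; end 665 > 831? ✗; start 604 >= 301? ✓ → no.
triage: start 604 > 328? ✓; end 682 > 831? ✗; start 604 >= 301? ✓ → no.
Result: none.

none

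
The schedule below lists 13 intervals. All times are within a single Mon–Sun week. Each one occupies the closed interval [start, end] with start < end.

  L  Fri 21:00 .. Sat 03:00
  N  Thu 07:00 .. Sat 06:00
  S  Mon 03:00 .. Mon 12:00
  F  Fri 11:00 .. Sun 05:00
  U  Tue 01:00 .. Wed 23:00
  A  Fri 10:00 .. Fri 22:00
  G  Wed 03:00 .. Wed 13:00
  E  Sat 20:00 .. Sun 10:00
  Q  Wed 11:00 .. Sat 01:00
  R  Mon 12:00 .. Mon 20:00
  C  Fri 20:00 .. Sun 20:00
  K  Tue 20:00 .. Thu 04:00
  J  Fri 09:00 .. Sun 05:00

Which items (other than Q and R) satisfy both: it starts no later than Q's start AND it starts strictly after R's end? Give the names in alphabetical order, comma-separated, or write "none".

Conditions: its start is no later than Q's start (X.start <= Wed 11:00) AND its start is strictly after R's end (X.start > Mon 20:00).
A: start Fri 10:00 <= Wed 11:00? ✗; start Fri 10:00 > Mon 20:00? ✓ → no.
C: start Fri 20:00 <= Wed 11:00? ✗; start Fri 20:00 > Mon 20:00? ✓ → no.
E: start Sat 20:00 <= Wed 11:00? ✗; start Sat 20:00 > Mon 20:00? ✓ → no.
F: start Fri 11:00 <= Wed 11:00? ✗; start Fri 11:00 > Mon 20:00? ✓ → no.
G: start Wed 03:00 <= Wed 11:00? ✓; start Wed 03:00 > Mon 20:00? ✓ → yes.
J: start Fri 09:00 <= Wed 11:00? ✗; start Fri 09:00 > Mon 20:00? ✓ → no.
K: start Tue 20:00 <= Wed 11:00? ✓; start Tue 20:00 > Mon 20:00? ✓ → yes.
L: start Fri 21:00 <= Wed 11:00? ✗; start Fri 21:00 > Mon 20:00? ✓ → no.
N: start Thu 07:00 <= Wed 11:00? ✗; start Thu 07:00 > Mon 20:00? ✓ → no.
S: start Mon 03:00 <= Wed 11:00? ✓; start Mon 03:00 > Mon 20:00? ✗ → no.
U: start Tue 01:00 <= Wed 11:00? ✓; start Tue 01:00 > Mon 20:00? ✓ → yes.
Result: G, K, U.

G, K, U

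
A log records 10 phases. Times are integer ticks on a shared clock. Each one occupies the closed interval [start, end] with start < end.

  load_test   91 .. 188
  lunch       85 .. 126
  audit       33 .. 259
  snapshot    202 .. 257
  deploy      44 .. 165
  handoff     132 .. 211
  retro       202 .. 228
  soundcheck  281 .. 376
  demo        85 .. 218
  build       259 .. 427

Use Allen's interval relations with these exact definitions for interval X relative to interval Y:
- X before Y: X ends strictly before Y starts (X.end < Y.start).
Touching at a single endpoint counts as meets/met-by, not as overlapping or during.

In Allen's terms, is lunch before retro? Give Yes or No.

Yes

lunch = [85, 126], retro = [202, 228].
Actual relation of lunch to retro: before.
Asked whether 'before' holds → Yes.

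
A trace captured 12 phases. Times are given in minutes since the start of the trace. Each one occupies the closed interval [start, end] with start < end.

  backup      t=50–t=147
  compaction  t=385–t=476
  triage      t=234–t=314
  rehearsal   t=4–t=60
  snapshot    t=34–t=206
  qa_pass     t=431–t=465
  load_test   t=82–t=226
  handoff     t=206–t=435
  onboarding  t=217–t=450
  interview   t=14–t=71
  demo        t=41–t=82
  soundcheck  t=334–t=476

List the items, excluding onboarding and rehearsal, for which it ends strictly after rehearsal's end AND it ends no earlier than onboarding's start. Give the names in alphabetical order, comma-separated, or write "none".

compaction, handoff, load_test, qa_pass, soundcheck, triage

Conditions: its end is strictly after rehearsal's end (X.end > t=60) AND its end is no earlier than onboarding's start (X.end >= t=217).
backup: end t=147 > t=60? ✓; end t=147 >= t=217? ✗ → no.
compaction: end t=476 > t=60? ✓; end t=476 >= t=217? ✓ → yes.
demo: end t=82 > t=60? ✓; end t=82 >= t=217? ✗ → no.
handoff: end t=435 > t=60? ✓; end t=435 >= t=217? ✓ → yes.
interview: end t=71 > t=60? ✓; end t=71 >= t=217? ✗ → no.
load_test: end t=226 > t=60? ✓; end t=226 >= t=217? ✓ → yes.
qa_pass: end t=465 > t=60? ✓; end t=465 >= t=217? ✓ → yes.
snapshot: end t=206 > t=60? ✓; end t=206 >= t=217? ✗ → no.
soundcheck: end t=476 > t=60? ✓; end t=476 >= t=217? ✓ → yes.
triage: end t=314 > t=60? ✓; end t=314 >= t=217? ✓ → yes.
Result: compaction, handoff, load_test, qa_pass, soundcheck, triage.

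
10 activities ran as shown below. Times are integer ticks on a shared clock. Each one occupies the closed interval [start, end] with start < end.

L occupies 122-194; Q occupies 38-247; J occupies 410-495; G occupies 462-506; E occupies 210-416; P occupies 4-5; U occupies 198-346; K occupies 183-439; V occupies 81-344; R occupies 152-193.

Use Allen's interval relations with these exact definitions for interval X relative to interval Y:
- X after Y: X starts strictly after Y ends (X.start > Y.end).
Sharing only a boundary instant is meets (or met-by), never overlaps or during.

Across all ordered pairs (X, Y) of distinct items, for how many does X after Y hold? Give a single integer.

25

Checking all 90 ordered pairs for relation 'after'; matching pairs in alphabetical order:
(E, L): E after L ✓
(E, P): E after P ✓
(E, R): E after R ✓
(G, E): G after E ✓
(G, K): G after K ✓
(G, L): G after L ✓
(G, P): G after P ✓
(G, Q): G after Q ✓
(G, R): G after R ✓
(G, U): G after U ✓
(G, V): G after V ✓
(J, L): J after L ✓
(J, P): J after P ✓
(J, Q): J after Q ✓
(J, R): J after R ✓
(J, U): J after U ✓
(J, V): J after V ✓
(K, P): K after P ✓
(L, P): L after P ✓
(Q, P): Q after P ✓
(R, P): R after P ✓
(U, L): U after L ✓
(U, P): U after P ✓
(U, R): U after R ✓
... plus 1 further pairs not listed.
Count: 25.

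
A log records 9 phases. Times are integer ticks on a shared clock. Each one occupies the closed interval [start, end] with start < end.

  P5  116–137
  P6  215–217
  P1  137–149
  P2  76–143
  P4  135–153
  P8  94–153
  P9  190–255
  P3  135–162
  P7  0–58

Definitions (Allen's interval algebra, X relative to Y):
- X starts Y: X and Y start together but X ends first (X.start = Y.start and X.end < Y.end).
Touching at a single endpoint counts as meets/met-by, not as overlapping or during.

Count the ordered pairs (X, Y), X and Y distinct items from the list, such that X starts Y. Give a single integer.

1

Checking all 72 ordered pairs for relation 'starts'; matching pairs in alphabetical order:
(P4, P3): P4 starts P3 ✓
Count: 1.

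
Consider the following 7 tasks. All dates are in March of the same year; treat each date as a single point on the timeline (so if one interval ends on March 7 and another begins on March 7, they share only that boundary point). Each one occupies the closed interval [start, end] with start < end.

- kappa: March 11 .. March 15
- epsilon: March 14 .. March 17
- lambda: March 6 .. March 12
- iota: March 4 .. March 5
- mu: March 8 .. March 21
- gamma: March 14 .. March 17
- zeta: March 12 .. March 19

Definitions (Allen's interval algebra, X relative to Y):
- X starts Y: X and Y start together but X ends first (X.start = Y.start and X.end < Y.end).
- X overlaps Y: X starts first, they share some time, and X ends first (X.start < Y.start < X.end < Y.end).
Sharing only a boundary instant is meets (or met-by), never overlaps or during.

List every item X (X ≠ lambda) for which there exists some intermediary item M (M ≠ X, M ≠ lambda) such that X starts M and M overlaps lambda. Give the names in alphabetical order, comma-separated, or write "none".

none

Target lambda = [March 6, March 12].
Intermediaries M with M overlaps lambda: none.
Union: none.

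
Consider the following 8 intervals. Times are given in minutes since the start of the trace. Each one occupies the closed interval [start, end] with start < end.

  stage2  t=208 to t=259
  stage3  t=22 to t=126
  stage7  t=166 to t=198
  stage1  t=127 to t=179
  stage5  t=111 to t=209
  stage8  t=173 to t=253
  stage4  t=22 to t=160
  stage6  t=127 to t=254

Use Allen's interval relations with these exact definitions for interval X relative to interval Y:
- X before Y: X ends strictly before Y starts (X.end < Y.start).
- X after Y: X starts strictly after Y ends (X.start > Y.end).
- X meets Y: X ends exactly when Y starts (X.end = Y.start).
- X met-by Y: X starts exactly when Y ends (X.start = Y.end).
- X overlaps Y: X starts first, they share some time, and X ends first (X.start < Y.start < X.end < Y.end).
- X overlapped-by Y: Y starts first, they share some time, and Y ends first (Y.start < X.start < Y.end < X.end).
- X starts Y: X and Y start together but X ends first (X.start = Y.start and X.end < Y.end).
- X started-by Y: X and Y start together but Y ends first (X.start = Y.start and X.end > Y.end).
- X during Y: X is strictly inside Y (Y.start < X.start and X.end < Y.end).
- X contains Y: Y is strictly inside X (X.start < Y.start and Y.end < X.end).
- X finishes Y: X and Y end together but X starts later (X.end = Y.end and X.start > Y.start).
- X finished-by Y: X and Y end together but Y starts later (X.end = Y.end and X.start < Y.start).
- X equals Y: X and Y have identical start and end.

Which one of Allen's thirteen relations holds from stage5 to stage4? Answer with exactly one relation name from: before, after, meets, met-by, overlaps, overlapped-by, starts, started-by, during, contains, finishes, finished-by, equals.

overlapped-by

stage5 = [t=111, t=209]; stage4 = [t=22, t=160].
Compare endpoints: stage5.start > stage4.start, stage5.start < stage4.end, stage5.end > stage4.start, stage5.end > stage4.end.
That pattern is 'overlapped-by'.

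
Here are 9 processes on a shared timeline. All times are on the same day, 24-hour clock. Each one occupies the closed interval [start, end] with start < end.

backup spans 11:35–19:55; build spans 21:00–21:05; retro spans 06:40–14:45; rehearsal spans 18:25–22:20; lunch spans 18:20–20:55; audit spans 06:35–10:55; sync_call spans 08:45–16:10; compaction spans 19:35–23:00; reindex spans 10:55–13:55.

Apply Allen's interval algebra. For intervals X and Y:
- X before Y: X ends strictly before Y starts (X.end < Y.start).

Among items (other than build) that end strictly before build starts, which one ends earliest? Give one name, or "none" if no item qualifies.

Target build = [21:00, 21:05].
audit [06:35, 10:55] → before → candidate.
backup [11:35, 19:55] → before → candidate.
compaction [19:35, 23:00] → contains → excluded.
lunch [18:20, 20:55] → before → candidate.
rehearsal [18:25, 22:20] → contains → excluded.
reindex [10:55, 13:55] → before → candidate.
retro [06:40, 14:45] → before → candidate.
sync_call [08:45, 16:10] → before → candidate.
Among candidates, earliest end is 10:55 → audit.

audit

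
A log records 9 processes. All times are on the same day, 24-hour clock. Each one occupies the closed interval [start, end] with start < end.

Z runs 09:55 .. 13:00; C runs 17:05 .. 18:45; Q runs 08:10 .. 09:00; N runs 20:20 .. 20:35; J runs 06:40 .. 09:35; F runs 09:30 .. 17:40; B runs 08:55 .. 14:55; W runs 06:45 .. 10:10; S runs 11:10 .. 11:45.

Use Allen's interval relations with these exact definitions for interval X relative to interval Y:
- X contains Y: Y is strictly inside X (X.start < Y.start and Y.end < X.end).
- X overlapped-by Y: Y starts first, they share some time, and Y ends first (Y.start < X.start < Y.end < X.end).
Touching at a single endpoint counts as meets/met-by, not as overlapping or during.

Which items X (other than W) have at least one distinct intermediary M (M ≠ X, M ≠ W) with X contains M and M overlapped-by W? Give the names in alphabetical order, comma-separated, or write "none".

B, F

Target W = [06:45, 10:10].
Intermediaries M with M overlapped-by W: B, F, Z.
Via B — items with X contains B: none.
Via F — items with X contains F: none.
Via Z — items with X contains Z: B, F.
Union: B, F.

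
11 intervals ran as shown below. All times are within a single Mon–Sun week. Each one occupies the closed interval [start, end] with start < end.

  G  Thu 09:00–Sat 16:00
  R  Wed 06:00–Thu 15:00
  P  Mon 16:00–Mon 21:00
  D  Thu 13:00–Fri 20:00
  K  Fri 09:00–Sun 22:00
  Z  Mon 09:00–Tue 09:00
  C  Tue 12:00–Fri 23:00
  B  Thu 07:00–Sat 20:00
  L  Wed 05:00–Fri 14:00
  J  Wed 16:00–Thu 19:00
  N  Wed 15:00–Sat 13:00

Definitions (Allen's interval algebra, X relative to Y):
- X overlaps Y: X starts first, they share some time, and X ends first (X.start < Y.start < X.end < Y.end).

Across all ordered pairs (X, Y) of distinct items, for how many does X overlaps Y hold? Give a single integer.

23

Checking all 110 ordered pairs for relation 'overlaps'; matching pairs in alphabetical order:
(B, K): B overlaps K ✓
(C, B): C overlaps B ✓
(C, G): C overlaps G ✓
(C, K): C overlaps K ✓
(C, N): C overlaps N ✓
(D, K): D overlaps K ✓
(G, K): G overlaps K ✓
(J, B): J overlaps B ✓
(J, D): J overlaps D ✓
(J, G): J overlaps G ✓
(L, B): L overlaps B ✓
(L, D): L overlaps D ✓
(L, G): L overlaps G ✓
(L, K): L overlaps K ✓
(L, N): L overlaps N ✓
(N, B): N overlaps B ✓
(N, G): N overlaps G ✓
(N, K): N overlaps K ✓
(R, B): R overlaps B ✓
(R, D): R overlaps D ✓
(R, G): R overlaps G ✓
(R, J): R overlaps J ✓
(R, N): R overlaps N ✓
Count: 23.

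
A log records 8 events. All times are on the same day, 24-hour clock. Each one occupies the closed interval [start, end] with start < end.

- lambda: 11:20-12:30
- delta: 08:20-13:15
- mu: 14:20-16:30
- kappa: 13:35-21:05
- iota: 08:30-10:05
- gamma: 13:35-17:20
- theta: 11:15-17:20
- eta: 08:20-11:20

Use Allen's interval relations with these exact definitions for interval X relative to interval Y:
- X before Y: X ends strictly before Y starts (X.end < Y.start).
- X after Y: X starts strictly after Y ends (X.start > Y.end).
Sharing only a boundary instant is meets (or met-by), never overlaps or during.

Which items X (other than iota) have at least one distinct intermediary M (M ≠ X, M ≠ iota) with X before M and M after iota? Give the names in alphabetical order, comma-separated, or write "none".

Target iota = [08:30, 10:05].
Intermediaries M with M after iota: gamma, kappa, lambda, mu, theta.
Via gamma — items with X before gamma: delta, eta, lambda.
Via kappa — items with X before kappa: delta, eta, lambda.
Via lambda — items with X before lambda: none.
Via mu — items with X before mu: delta, eta, lambda.
Via theta — items with X before theta: none.
Union: delta, eta, lambda.

delta, eta, lambda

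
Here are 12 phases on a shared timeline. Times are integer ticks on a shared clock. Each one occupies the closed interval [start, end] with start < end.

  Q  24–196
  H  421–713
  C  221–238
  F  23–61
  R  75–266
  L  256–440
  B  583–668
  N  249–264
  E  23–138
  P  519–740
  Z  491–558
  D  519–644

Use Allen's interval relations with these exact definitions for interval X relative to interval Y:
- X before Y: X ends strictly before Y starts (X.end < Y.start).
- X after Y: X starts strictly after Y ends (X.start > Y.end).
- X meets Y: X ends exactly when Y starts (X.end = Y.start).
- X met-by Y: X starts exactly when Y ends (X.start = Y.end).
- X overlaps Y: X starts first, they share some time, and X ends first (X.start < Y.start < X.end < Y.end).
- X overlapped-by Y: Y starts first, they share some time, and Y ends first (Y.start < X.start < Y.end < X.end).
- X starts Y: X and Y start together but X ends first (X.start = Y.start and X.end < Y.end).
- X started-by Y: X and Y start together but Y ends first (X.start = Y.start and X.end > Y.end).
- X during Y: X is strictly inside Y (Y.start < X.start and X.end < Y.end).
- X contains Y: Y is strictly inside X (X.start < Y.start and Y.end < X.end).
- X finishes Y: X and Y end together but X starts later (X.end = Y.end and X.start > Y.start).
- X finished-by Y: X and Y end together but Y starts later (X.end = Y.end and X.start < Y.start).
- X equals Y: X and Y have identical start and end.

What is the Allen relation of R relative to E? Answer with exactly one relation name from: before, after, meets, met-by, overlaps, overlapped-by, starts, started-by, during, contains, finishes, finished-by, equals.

R = [75, 266]; E = [23, 138].
Compare endpoints: R.start > E.start, R.start < E.end, R.end > E.start, R.end > E.end.
That pattern is 'overlapped-by'.

overlapped-by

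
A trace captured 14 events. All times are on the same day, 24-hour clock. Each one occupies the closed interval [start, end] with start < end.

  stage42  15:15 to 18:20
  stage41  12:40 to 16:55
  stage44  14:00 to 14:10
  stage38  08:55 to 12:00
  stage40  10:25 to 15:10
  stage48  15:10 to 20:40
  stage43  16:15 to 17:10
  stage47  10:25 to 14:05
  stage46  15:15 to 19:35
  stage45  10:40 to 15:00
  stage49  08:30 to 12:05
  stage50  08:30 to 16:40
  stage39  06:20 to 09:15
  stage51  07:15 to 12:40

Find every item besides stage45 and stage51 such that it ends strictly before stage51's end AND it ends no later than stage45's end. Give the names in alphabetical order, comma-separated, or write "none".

stage38, stage39, stage49

Conditions: its end is strictly before stage51's end (X.end < 12:40) AND its end is no later than stage45's end (X.end <= 15:00).
stage38: end 12:00 < 12:40? ✓; end 12:00 <= 15:00? ✓ → yes.
stage39: end 09:15 < 12:40? ✓; end 09:15 <= 15:00? ✓ → yes.
stage40: end 15:10 < 12:40? ✗; end 15:10 <= 15:00? ✗ → no.
stage41: end 16:55 < 12:40? ✗; end 16:55 <= 15:00? ✗ → no.
stage42: end 18:20 < 12:40? ✗; end 18:20 <= 15:00? ✗ → no.
stage43: end 17:10 < 12:40? ✗; end 17:10 <= 15:00? ✗ → no.
stage44: end 14:10 < 12:40? ✗; end 14:10 <= 15:00? ✓ → no.
stage46: end 19:35 < 12:40? ✗; end 19:35 <= 15:00? ✗ → no.
stage47: end 14:05 < 12:40? ✗; end 14:05 <= 15:00? ✓ → no.
stage48: end 20:40 < 12:40? ✗; end 20:40 <= 15:00? ✗ → no.
stage49: end 12:05 < 12:40? ✓; end 12:05 <= 15:00? ✓ → yes.
stage50: end 16:40 < 12:40? ✗; end 16:40 <= 15:00? ✗ → no.
Result: stage38, stage39, stage49.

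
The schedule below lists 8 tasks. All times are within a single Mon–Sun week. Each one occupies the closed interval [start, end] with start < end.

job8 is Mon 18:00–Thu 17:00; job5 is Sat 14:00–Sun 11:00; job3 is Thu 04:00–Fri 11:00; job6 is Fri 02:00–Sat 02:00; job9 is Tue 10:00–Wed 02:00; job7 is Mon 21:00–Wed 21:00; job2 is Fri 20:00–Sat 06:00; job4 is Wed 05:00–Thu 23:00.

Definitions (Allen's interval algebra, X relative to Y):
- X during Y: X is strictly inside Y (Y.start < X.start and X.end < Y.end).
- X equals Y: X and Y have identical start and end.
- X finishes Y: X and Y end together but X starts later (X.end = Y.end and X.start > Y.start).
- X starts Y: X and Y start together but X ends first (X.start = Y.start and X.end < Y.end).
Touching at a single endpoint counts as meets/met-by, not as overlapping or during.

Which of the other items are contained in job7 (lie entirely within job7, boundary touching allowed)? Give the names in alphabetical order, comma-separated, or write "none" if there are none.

job9

Target job7 = [Mon 21:00, Wed 21:00].
job2 [Fri 20:00, Sat 06:00] → after → no.
job3 [Thu 04:00, Fri 11:00] → after → no.
job4 [Wed 05:00, Thu 23:00] → overlapped-by → no.
job5 [Sat 14:00, Sun 11:00] → after → no.
job6 [Fri 02:00, Sat 02:00] → after → no.
job8 [Mon 18:00, Thu 17:00] → contains → no.
job9 [Tue 10:00, Wed 02:00] → during → yes.
Result: job9.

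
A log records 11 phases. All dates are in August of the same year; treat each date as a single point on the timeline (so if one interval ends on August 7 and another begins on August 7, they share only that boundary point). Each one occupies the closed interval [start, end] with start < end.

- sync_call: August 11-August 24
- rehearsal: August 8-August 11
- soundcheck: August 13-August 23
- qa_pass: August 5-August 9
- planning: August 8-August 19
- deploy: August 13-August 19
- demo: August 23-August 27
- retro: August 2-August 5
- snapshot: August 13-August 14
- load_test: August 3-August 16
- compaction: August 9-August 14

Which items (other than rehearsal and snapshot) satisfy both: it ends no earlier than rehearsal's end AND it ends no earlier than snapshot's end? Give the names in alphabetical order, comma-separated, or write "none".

Conditions: its end is no earlier than rehearsal's end (X.end >= August 11) AND its end is no earlier than snapshot's end (X.end >= August 14).
compaction: end August 14 >= August 11? ✓; end August 14 >= August 14? ✓ → yes.
demo: end August 27 >= August 11? ✓; end August 27 >= August 14? ✓ → yes.
deploy: end August 19 >= August 11? ✓; end August 19 >= August 14? ✓ → yes.
load_test: end August 16 >= August 11? ✓; end August 16 >= August 14? ✓ → yes.
planning: end August 19 >= August 11? ✓; end August 19 >= August 14? ✓ → yes.
qa_pass: end August 9 >= August 11? ✗; end August 9 >= August 14? ✗ → no.
retro: end August 5 >= August 11? ✗; end August 5 >= August 14? ✗ → no.
soundcheck: end August 23 >= August 11? ✓; end August 23 >= August 14? ✓ → yes.
sync_call: end August 24 >= August 11? ✓; end August 24 >= August 14? ✓ → yes.
Result: compaction, demo, deploy, load_test, planning, soundcheck, sync_call.

compaction, demo, deploy, load_test, planning, soundcheck, sync_call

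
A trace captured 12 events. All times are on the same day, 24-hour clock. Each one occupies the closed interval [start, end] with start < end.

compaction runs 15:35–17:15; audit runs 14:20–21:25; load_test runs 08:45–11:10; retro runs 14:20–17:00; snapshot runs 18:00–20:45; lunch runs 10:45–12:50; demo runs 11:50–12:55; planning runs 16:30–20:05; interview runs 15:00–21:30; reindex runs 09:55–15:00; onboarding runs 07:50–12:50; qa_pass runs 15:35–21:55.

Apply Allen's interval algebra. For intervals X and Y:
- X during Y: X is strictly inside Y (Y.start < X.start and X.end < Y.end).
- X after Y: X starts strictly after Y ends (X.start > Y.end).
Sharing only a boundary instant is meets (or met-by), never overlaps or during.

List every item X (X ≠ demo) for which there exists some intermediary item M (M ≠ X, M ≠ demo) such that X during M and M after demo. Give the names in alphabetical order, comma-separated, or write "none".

compaction, planning, snapshot

Target demo = [11:50, 12:55].
Intermediaries M with M after demo: audit, compaction, interview, planning, qa_pass, retro, snapshot.
Via audit — items with X during audit: compaction, planning, snapshot.
Via compaction — items with X during compaction: none.
Via interview — items with X during interview: compaction, planning, snapshot.
Via planning — items with X during planning: none.
Via qa_pass — items with X during qa_pass: planning, snapshot.
Via retro — items with X during retro: none.
Via snapshot — items with X during snapshot: none.
Union: compaction, planning, snapshot.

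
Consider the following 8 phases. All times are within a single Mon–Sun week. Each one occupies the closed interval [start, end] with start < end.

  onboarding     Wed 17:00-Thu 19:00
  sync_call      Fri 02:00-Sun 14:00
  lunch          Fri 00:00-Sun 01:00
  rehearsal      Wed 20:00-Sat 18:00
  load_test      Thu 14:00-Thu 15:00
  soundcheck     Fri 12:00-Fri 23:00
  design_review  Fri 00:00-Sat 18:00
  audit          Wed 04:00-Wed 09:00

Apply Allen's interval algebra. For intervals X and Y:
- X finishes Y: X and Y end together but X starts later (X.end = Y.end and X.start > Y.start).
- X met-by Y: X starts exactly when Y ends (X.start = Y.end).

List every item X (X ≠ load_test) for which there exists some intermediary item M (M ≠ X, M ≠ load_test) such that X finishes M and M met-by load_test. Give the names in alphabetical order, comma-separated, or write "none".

none

Target load_test = [Thu 14:00, Thu 15:00].
Intermediaries M with M met-by load_test: none.
Union: none.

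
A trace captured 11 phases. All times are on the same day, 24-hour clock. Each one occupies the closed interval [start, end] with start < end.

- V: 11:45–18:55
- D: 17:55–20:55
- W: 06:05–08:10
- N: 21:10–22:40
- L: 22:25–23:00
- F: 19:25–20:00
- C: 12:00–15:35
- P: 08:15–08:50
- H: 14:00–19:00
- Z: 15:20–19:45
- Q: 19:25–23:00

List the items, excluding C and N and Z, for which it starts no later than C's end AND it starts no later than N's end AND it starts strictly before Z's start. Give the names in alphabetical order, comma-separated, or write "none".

Conditions: its start is no later than C's end (X.start <= 15:35) AND its start is no later than N's end (X.start <= 22:40) AND its start is strictly before Z's start (X.start < 15:20).
D: start 17:55 <= 15:35? ✗; start 17:55 <= 22:40? ✓; start 17:55 < 15:20? ✗ → no.
F: start 19:25 <= 15:35? ✗; start 19:25 <= 22:40? ✓; start 19:25 < 15:20? ✗ → no.
H: start 14:00 <= 15:35? ✓; start 14:00 <= 22:40? ✓; start 14:00 < 15:20? ✓ → yes.
L: start 22:25 <= 15:35? ✗; start 22:25 <= 22:40? ✓; start 22:25 < 15:20? ✗ → no.
P: start 08:15 <= 15:35? ✓; start 08:15 <= 22:40? ✓; start 08:15 < 15:20? ✓ → yes.
Q: start 19:25 <= 15:35? ✗; start 19:25 <= 22:40? ✓; start 19:25 < 15:20? ✗ → no.
V: start 11:45 <= 15:35? ✓; start 11:45 <= 22:40? ✓; start 11:45 < 15:20? ✓ → yes.
W: start 06:05 <= 15:35? ✓; start 06:05 <= 22:40? ✓; start 06:05 < 15:20? ✓ → yes.
Result: H, P, V, W.

H, P, V, W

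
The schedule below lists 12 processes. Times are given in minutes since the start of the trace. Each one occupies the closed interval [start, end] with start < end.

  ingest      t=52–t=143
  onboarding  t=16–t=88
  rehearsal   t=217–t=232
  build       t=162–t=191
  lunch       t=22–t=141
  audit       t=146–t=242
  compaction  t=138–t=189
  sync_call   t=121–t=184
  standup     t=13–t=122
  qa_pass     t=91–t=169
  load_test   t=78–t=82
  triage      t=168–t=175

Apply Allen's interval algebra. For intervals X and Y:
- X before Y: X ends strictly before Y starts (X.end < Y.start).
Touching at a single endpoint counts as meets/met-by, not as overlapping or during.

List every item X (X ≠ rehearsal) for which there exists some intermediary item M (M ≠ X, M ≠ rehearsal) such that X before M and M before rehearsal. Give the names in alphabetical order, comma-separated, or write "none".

ingest, load_test, lunch, onboarding, standup

Target rehearsal = [t=217, t=232].
Intermediaries M with M before rehearsal: build, compaction, ingest, load_test, lunch, onboarding, qa_pass, standup, sync_call, triage.
Via build — items with X before build: ingest, load_test, lunch, onboarding, standup.
Via compaction — items with X before compaction: load_test, onboarding, standup.
Via ingest — items with X before ingest: none.
Via load_test — items with X before load_test: none.
Via lunch — items with X before lunch: none.
Via onboarding — items with X before onboarding: none.
Via qa_pass — items with X before qa_pass: load_test, onboarding.
Via standup — items with X before standup: none.
Via sync_call — items with X before sync_call: load_test, onboarding.
Via triage — items with X before triage: ingest, load_test, lunch, onboarding, standup.
Union: ingest, load_test, lunch, onboarding, standup.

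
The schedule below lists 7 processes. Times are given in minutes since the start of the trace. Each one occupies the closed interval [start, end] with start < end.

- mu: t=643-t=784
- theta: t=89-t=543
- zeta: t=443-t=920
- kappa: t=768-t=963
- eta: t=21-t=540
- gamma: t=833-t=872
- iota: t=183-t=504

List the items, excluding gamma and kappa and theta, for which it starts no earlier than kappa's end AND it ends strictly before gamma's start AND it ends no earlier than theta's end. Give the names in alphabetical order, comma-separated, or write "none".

Conditions: its start is no earlier than kappa's end (X.start >= t=963) AND its end is strictly before gamma's start (X.end < t=833) AND its end is no earlier than theta's end (X.end >= t=543).
eta: start t=21 >= t=963? ✗; end t=540 < t=833? ✓; end t=540 >= t=543? ✗ → no.
iota: start t=183 >= t=963? ✗; end t=504 < t=833? ✓; end t=504 >= t=543? ✗ → no.
mu: start t=643 >= t=963? ✗; end t=784 < t=833? ✓; end t=784 >= t=543? ✓ → no.
zeta: start t=443 >= t=963? ✗; end t=920 < t=833? ✗; end t=920 >= t=543? ✓ → no.
Result: none.

none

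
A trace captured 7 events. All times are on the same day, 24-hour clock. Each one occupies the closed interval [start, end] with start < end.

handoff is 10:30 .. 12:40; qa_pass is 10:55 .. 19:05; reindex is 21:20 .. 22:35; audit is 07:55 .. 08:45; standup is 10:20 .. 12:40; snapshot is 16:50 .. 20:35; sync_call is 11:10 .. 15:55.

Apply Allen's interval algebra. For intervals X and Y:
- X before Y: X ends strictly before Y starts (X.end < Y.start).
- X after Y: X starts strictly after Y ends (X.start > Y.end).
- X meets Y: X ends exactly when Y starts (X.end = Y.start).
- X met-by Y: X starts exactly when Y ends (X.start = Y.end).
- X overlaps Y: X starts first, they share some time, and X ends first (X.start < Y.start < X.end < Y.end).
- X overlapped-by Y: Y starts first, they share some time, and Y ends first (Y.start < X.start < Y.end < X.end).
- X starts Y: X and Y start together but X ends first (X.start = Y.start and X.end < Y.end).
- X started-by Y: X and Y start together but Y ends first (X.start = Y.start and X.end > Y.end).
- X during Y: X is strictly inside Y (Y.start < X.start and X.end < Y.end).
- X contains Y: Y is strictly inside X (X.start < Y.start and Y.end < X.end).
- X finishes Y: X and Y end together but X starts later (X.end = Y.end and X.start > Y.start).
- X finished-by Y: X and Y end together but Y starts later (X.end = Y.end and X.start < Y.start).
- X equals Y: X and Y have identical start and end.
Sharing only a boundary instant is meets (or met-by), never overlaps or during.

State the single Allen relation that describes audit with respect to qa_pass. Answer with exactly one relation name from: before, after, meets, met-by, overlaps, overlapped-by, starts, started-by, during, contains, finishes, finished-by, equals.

before

audit = [07:55, 08:45]; qa_pass = [10:55, 19:05].
Compare endpoints: audit.start < qa_pass.start, audit.start < qa_pass.end, audit.end < qa_pass.start, audit.end < qa_pass.end.
That pattern is 'before'.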